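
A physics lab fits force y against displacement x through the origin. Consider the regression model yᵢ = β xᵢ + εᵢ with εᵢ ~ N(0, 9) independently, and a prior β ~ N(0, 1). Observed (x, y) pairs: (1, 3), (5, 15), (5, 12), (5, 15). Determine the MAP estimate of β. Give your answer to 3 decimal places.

log p(β | y) = −Σ(yᵢ − βxᵢ)²/(2·9) − β²/(2·1) + const.
Setting the derivative to zero: Σxᵢ(yᵢ − βxᵢ)/9 − β/1 = 0, so β = Σxᵢyᵢ / (Σxᵢ² + σ²/τ²).
Σxᵢyᵢ = 1·3 + 5·15 + 5·12 + 5·15 = 213; Σxᵢ² = 76; σ²/τ² = 9.
β̂_MAP = 213 / (76 + 9) = 213/85 ≈ 2.506.

β̂_MAP = 2.506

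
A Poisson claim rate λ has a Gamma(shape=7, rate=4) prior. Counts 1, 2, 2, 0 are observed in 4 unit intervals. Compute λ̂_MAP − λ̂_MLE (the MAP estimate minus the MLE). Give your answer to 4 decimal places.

Σxᵢ = 5. Posterior is Gamma(12, 8); MAP = (12−1)/8 = 11/8 ≈ 1.37500.
MLE = x̄ = 5/4 ≈ 1.25000.
Difference = 11/8 − 5/4 = 1/8 ≈ 0.1250.

MAP − MLE = 0.1250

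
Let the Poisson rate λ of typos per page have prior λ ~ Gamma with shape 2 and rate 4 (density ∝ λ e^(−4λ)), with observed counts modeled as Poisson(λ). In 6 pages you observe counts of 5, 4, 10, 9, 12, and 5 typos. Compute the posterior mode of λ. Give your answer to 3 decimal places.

λ̂_MAP = 4.600

Σxᵢ = 5+4+10+9+12+5 = 45, with n = 6.
Posterior ∝ λe^(−4λ) · λ^45e^(−6λ) = λ^46e^(−10λ), i.e. Gamma(shape=47, rate=10).
The mode of a Gamma(a, b) with a ≥ 1 (shape–rate) is (a−1)/b = 46/10 ≈ 4.600.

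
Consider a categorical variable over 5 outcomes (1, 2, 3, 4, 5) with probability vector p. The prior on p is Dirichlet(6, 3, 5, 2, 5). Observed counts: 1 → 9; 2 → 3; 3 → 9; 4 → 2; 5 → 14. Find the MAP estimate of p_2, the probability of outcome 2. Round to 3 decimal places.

The posterior is Dirichlet(αᵢ + nᵢ) = Dirichlet(15, 6, 14, 4, 19).
For a Dirichlet(a₁,…,a_K) with all aᵢ > 1, the mode has j-th component (aⱼ − 1)/(Σaᵢ − K).
Here Σaᵢ = 58 and K = 5, so p_2 = (6 − 1)/(58 − 5) = 5/53 ≈ 0.094.

MAP estimate: 0.094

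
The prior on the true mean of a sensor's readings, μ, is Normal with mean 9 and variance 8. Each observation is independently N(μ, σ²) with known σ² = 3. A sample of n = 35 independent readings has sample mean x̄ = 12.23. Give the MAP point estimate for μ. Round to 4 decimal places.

μ̂_MAP = 12.1958

n = 35, x̄ = 12.23.
For a Normal prior and Normal likelihood with known variance, the posterior is Normal; its mode equals its mean, the precision-weighted average.
Prior precision 1/σ₀² = 1/8 = 0.125; data precision n/σ² = 35/3.
μ̂ = (0.125·9 + (35/3)·12.23) / (0.125 + 35/3) = (17257/120)/(283/24) = 17257/1415 ≈ 12.1958.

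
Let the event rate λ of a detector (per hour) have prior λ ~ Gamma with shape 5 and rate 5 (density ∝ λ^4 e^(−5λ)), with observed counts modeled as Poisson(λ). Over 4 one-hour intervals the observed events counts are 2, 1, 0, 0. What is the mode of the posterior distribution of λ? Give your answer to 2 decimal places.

λ̂_MAP = 0.78

Σxᵢ = 2+1+0+0 = 3, with n = 4.
Posterior ∝ λ^4e^(−5λ) · λ^3e^(−4λ) = λ^7e^(−9λ), i.e. Gamma(shape=8, rate=9).
The mode of a Gamma(a, b) with a ≥ 1 (shape–rate) is (a−1)/b = 7/9 ≈ 0.78.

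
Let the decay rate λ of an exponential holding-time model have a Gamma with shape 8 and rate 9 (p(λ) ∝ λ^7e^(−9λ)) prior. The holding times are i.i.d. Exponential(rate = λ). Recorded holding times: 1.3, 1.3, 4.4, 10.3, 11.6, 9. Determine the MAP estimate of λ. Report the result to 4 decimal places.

The Exponential(rate=λ) likelihood is ∝ λ^n e^(−λΣtᵢ). Here n = 6 and Σtᵢ = 1.3 + 1.3 + 4.4 + 10.3 + 11.6 + 9 = 37.9.
Posterior ∝ λ^7e^(−9λ) · λ^6e^(−37.9λ) = λ^13e^(−46.9λ), i.e. Gamma(14, 46.9).
Mode = (a−1)/b = 13/46.9 ≈ 0.2772.

λ̂_MAP = 0.2772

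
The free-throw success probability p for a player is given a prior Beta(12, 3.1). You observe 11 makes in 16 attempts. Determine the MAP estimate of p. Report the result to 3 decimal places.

Prior: Beta(12, 3.1).
Data: 11 successes in 16 trials. The binomial likelihood contributes p^11(1−p)^5, so the posterior is Beta(12+11, 3.1+5) = Beta(23, 8.1).
For Beta(a, b) with a, b > 1 the mode is (a−1)/(a+b−2) = 22/29.1 ≈ 0.756.

p̂_MAP = 0.756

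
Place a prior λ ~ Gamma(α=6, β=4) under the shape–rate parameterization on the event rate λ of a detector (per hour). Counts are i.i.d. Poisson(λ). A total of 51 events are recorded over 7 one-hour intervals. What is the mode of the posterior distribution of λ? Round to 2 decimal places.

Σxᵢ = 51, n = 7.
Posterior ∝ λ^5e^(−4λ) · λ^51e^(−7λ) = λ^56e^(−11λ), i.e. Gamma(shape=57, rate=11).
The mode of a Gamma(a, b) with a ≥ 1 (shape–rate) is (a−1)/b = 56/11 ≈ 5.09.

λ̂_MAP = 5.09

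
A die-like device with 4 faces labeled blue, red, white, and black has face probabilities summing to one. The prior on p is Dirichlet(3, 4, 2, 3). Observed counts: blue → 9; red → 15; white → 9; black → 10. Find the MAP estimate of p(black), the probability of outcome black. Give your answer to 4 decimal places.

The posterior is Dirichlet(αᵢ + nᵢ) = Dirichlet(12, 19, 11, 13).
For a Dirichlet(a₁,…,a_K) with all aᵢ > 1, the mode has j-th component (aⱼ − 1)/(Σaᵢ − K).
Here Σaᵢ = 55 and K = 4, so p(black) = (13 − 1)/(55 − 4) = 12/51 ≈ 0.2353.

MAP estimate of p(black) = 0.2353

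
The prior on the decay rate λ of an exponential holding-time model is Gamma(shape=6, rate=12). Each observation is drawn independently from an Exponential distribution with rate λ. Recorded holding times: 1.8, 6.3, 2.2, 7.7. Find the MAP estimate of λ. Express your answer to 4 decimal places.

λ̂_MAP = 0.3000

The Exponential(rate=λ) likelihood is ∝ λ^n e^(−λΣtᵢ). Here n = 4 and Σtᵢ = 1.8 + 6.3 + 2.2 + 7.7 = 18.
Posterior ∝ λ^5e^(−12λ) · λ^4e^(−18λ) = λ^9e^(−30λ), i.e. Gamma(10, 30).
Mode = (a−1)/b = 9/30 ≈ 0.3000.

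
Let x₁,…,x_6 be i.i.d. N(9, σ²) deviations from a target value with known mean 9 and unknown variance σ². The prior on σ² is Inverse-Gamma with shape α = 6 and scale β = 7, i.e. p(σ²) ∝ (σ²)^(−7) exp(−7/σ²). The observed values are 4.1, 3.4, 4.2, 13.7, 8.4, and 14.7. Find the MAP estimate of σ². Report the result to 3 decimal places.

Sum of squared deviations about the known mean: SS = (4.1−9)² + (3.4−9)² + (4.2−9)² + (13.7−9)² + (8.4−9)² + (14.7−9)² = 133.35.
The Normal likelihood contributes (σ²)^(−n/2) exp(−SS/(2σ²)), so the posterior is Inverse-Gamma(α + n/2, β + SS/2) = Inverse-Gamma(9, 73.675).
The mode of Inverse-Gamma(a, b) is b/(a+1) = 73.675/10 ≈ 7.368.

σ̂²_MAP = 7.368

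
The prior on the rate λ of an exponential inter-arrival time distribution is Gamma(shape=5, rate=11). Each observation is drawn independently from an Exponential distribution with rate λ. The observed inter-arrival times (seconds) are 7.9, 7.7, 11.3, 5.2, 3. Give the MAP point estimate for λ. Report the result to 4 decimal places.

The Exponential(rate=λ) likelihood is ∝ λ^n e^(−λΣtᵢ). Here n = 5 and Σtᵢ = 7.9 + 7.7 + 11.3 + 5.2 + 3 = 35.1.
Posterior ∝ λ^4e^(−11λ) · λ^5e^(−35.1λ) = λ^9e^(−46.1λ), i.e. Gamma(10, 46.1).
Mode = (a−1)/b = 9/46.1 ≈ 0.1952.

λ̂_MAP = 0.1952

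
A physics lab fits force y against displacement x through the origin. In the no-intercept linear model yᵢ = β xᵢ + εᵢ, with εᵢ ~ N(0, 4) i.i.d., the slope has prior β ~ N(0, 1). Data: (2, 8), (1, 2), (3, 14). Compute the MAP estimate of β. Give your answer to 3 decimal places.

log p(β | y) = −Σ(yᵢ − βxᵢ)²/(2·4) − β²/(2·1) + const.
Setting the derivative to zero: Σxᵢ(yᵢ − βxᵢ)/4 − β/1 = 0, so β = Σxᵢyᵢ / (Σxᵢ² + σ²/τ²).
Σxᵢyᵢ = 2·8 + 1·2 + 3·14 = 60; Σxᵢ² = 14; σ²/τ² = 4.
β̂_MAP = 60 / (14 + 4) = 60/18 ≈ 3.333.

β̂_MAP = 3.333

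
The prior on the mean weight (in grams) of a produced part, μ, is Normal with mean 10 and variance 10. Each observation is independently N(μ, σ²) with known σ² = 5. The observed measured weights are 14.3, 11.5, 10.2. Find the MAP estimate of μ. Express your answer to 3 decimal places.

n = 3; x̄ = (14.3 + 11.5 + 10.2)/3 = 36/3 = 12.
For a Normal prior and Normal likelihood with known variance, the posterior is Normal; its mode equals its mean, the precision-weighted average.
Prior precision 1/σ₀² = 1/10 = 0.1; data precision n/σ² = 3/5 = 0.6.
μ̂ = (0.1·10 + 0.6·12) / (0.1 + 0.6) = 8.2/0.7 = 82/7 ≈ 11.714.

μ̂_MAP = 11.714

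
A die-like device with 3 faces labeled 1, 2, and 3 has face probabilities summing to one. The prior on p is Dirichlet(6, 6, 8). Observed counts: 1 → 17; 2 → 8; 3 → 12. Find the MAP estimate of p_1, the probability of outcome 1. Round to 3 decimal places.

MAP estimate: 0.407

The posterior is Dirichlet(αᵢ + nᵢ) = Dirichlet(23, 14, 20).
For a Dirichlet(a₁,…,a_K) with all aᵢ > 1, the mode has j-th component (aⱼ − 1)/(Σaᵢ − K).
Here Σaᵢ = 57 and K = 3, so p_1 = (23 − 1)/(57 − 3) = 22/54 ≈ 0.407.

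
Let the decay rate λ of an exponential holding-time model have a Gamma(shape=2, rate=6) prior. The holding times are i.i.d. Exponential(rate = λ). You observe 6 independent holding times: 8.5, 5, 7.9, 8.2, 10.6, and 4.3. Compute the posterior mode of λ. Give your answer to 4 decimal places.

λ̂_MAP = 0.1386

The Exponential(rate=λ) likelihood is ∝ λ^n e^(−λΣtᵢ). Here n = 6 and Σtᵢ = 8.5 + 5 + 7.9 + 8.2 + 10.6 + 4.3 = 44.5.
Posterior ∝ λe^(−6λ) · λ^6e^(−44.5λ) = λ^7e^(−50.5λ), i.e. Gamma(8, 50.5).
Mode = (a−1)/b = 7/50.5 ≈ 0.1386.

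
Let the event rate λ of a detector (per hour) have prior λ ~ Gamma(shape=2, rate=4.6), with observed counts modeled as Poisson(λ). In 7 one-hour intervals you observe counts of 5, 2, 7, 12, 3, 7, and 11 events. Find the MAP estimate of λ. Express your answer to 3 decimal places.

λ̂_MAP = 4.138

Σxᵢ = 5+2+7+12+3+7+11 = 47, with n = 7.
Posterior ∝ λe^(−4.6λ) · λ^47e^(−7λ) = λ^48e^(−11.6λ), i.e. Gamma(shape=49, rate=11.6).
The mode of a Gamma(a, b) with a ≥ 1 (shape–rate) is (a−1)/b = 48/11.6 ≈ 4.138.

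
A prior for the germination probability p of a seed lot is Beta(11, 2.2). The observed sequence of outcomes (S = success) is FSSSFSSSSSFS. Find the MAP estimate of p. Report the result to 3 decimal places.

p̂_MAP = 0.819

Prior: Beta(11, 2.2).
Data: 9 successes in 12 trials (from the sequence). The binomial likelihood contributes p^9(1−p)^3, so the posterior is Beta(11+9, 2.2+3) = Beta(20, 5.2).
For Beta(a, b) with a, b > 1 the mode is (a−1)/(a+b−2) = 19/23.2 ≈ 0.819.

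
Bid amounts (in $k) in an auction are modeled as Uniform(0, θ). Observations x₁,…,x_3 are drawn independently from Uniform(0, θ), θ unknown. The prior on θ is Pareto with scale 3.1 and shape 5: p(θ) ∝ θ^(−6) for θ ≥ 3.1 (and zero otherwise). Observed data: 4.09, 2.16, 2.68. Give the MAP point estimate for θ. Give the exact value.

θ̂_MAP = 4.09

The Uniform(0, θ) likelihood is θ^(−n) for θ ≥ max(xᵢ), zero otherwise. Here max(xᵢ) = 4.09.
Posterior ∝ θ^(−6) · θ^(−3) = θ^(−9) on θ ≥ max(3.1, 4.09) = 4.09.
This density is strictly decreasing in θ, so the posterior mode lies at the lower boundary of the support.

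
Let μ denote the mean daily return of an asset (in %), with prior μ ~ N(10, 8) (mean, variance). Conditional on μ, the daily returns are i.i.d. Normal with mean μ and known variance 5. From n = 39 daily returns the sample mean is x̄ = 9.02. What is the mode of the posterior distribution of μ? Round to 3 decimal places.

n = 39, x̄ = 9.02.
For a Normal prior and Normal likelihood with known variance, the posterior is Normal; its mode equals its mean, the precision-weighted average.
Prior precision 1/σ₀² = 1/8 = 0.125; data precision n/σ² = 39/5 = 7.8.
μ̂ = (0.125·10 + 7.8·9.02) / (0.125 + 7.8) = 71.606/7.925 = 71606/7925 ≈ 9.035.

μ̂_MAP = 9.035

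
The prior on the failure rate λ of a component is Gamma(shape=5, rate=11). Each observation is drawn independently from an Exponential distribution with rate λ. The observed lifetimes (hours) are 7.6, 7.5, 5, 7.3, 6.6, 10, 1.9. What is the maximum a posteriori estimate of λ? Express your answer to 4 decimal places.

The Exponential(rate=λ) likelihood is ∝ λ^n e^(−λΣtᵢ). Here n = 7 and Σtᵢ = 7.6 + 7.5 + 5 + 7.3 + 6.6 + 10 + 1.9 = 45.9.
Posterior ∝ λ^4e^(−11λ) · λ^7e^(−45.9λ) = λ^11e^(−56.9λ), i.e. Gamma(12, 56.9).
Mode = (a−1)/b = 11/56.9 ≈ 0.1933.

λ̂_MAP = 0.1933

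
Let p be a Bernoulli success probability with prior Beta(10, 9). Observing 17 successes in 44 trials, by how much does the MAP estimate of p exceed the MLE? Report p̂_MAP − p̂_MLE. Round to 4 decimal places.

MAP − MLE = 0.0399

Posterior is Beta(27, 36); MAP = (27−1)/(63−2) = 26/61 ≈ 0.42623.
MLE ignores the prior: p̂_MLE = k/n = 17/44 ≈ 0.38636.
Difference = 26/61 − 17/44 = 107/2684 ≈ 0.0399.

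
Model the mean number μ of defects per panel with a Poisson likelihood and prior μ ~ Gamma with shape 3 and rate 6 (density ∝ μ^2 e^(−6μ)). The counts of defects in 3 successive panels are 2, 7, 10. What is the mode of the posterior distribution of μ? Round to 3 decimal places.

μ̂_MAP = 2.333

Σxᵢ = 2+7+10 = 19, with n = 3.
Posterior ∝ μ^2e^(−6μ) · μ^19e^(−3μ) = μ^21e^(−9μ), i.e. Gamma(shape=22, rate=9).
The mode of a Gamma(a, b) with a ≥ 1 (shape–rate) is (a−1)/b = 21/9 ≈ 2.333.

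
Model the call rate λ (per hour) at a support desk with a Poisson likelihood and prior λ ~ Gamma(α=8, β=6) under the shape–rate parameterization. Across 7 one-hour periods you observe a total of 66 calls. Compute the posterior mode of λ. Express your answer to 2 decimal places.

Σxᵢ = 66, n = 7.
Posterior ∝ λ^7e^(−6λ) · λ^66e^(−7λ) = λ^73e^(−13λ), i.e. Gamma(shape=74, rate=13).
The mode of a Gamma(a, b) with a ≥ 1 (shape–rate) is (a−1)/b = 73/13 ≈ 5.62.

λ̂_MAP = 5.62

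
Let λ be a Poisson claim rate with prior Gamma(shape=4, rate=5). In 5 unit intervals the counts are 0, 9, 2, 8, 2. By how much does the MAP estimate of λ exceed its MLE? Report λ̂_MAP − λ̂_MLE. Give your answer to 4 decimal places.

Σxᵢ = 21. Posterior is Gamma(25, 10); MAP = (25−1)/10 = 24/10 ≈ 2.40000.
MLE = x̄ = 21/5 ≈ 4.20000.
Difference = 24/10 − 21/5 = -9/5 ≈ -1.8000.

MAP − MLE = -1.8000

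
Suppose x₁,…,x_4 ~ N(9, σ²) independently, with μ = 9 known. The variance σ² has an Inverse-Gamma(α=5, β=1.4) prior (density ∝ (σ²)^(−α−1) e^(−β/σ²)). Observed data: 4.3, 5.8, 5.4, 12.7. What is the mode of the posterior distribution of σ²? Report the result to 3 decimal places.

Sum of squared deviations about the known mean: SS = (4.3−9)² + (5.8−9)² + (5.4−9)² + (12.7−9)² = 58.98.
The Normal likelihood contributes (σ²)^(−n/2) exp(−SS/(2σ²)), so the posterior is Inverse-Gamma(α + n/2, β + SS/2) = Inverse-Gamma(7, 30.89).
The mode of Inverse-Gamma(a, b) is b/(a+1) = 30.89/8 ≈ 3.861.

σ̂²_MAP = 3.861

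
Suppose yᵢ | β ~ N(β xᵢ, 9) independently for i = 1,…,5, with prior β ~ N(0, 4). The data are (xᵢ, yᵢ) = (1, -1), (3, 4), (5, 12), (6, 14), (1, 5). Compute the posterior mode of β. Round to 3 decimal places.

β̂_MAP = 2.155

log p(β | y) = −Σ(yᵢ − βxᵢ)²/(2·9) − β²/(2·4) + const.
Setting the derivative to zero: Σxᵢ(yᵢ − βxᵢ)/9 − β/4 = 0, so β = Σxᵢyᵢ / (Σxᵢ² + σ²/τ²).
Σxᵢyᵢ = 1·(-1) + 3·4 + 5·12 + 6·14 + 1·5 = 160; Σxᵢ² = 72; σ²/τ² = 2.25.
β̂_MAP = 160 / (72 + 2.25) = 160/74.25 ≈ 2.155.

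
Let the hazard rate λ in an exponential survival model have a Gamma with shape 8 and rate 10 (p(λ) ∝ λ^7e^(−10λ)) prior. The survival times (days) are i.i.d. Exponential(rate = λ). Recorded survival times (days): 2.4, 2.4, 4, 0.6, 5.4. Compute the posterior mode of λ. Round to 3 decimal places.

The Exponential(rate=λ) likelihood is ∝ λ^n e^(−λΣtᵢ). Here n = 5 and Σtᵢ = 2.4 + 2.4 + 4 + 0.6 + 5.4 = 14.8.
Posterior ∝ λ^7e^(−10λ) · λ^5e^(−14.8λ) = λ^12e^(−24.8λ), i.e. Gamma(13, 24.8).
Mode = (a−1)/b = 12/24.8 ≈ 0.484.

λ̂_MAP = 0.484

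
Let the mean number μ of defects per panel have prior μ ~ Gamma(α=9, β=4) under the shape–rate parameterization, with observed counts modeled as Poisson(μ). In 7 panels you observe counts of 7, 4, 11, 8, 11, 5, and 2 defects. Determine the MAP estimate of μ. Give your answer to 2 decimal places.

Σxᵢ = 7+4+11+8+11+5+2 = 48, with n = 7.
Posterior ∝ μ^8e^(−4μ) · μ^48e^(−7μ) = μ^56e^(−11μ), i.e. Gamma(shape=57, rate=11).
The mode of a Gamma(a, b) with a ≥ 1 (shape–rate) is (a−1)/b = 56/11 ≈ 5.09.

μ̂_MAP = 5.09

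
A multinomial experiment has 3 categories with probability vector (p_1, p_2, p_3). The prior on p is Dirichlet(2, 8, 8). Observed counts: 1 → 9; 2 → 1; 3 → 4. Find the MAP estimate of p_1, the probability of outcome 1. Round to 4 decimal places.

The posterior is Dirichlet(αᵢ + nᵢ) = Dirichlet(11, 9, 12).
For a Dirichlet(a₁,…,a_K) with all aᵢ > 1, the mode has j-th component (aⱼ − 1)/(Σaᵢ − K).
Here Σaᵢ = 32 and K = 3, so p_1 = (11 − 1)/(32 − 3) = 10/29 ≈ 0.3448.

MAP estimate: 0.3448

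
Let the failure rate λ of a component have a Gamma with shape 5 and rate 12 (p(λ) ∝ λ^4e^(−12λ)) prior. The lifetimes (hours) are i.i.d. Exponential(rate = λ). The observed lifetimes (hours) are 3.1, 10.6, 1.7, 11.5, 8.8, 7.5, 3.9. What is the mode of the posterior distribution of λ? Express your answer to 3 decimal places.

λ̂_MAP = 0.186

The Exponential(rate=λ) likelihood is ∝ λ^n e^(−λΣtᵢ). Here n = 7 and Σtᵢ = 3.1 + 10.6 + 1.7 + 11.5 + 8.8 + 7.5 + 3.9 = 47.1.
Posterior ∝ λ^4e^(−12λ) · λ^7e^(−47.1λ) = λ^11e^(−59.1λ), i.e. Gamma(12, 59.1).
Mode = (a−1)/b = 11/59.1 ≈ 0.186.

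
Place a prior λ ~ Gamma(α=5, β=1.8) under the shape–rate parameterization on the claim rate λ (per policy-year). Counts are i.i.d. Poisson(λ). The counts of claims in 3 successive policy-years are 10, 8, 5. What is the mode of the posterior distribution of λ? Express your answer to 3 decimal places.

λ̂_MAP = 5.625

Σxᵢ = 10+8+5 = 23, with n = 3.
Posterior ∝ λ^4e^(−1.8λ) · λ^23e^(−3λ) = λ^27e^(−4.8λ), i.e. Gamma(shape=28, rate=4.8).
The mode of a Gamma(a, b) with a ≥ 1 (shape–rate) is (a−1)/b = 27/4.8 ≈ 5.625.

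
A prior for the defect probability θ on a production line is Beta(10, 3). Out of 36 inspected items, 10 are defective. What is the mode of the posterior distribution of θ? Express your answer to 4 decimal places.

Prior: Beta(10, 3).
Data: 10 successes in 36 trials. The binomial likelihood contributes θ^10(1−θ)^26, so the posterior is Beta(10+10, 3+26) = Beta(20, 29).
For Beta(a, b) with a, b > 1 the mode is (a−1)/(a+b−2) = 19/47 ≈ 0.4043.

θ̂_MAP = 0.4043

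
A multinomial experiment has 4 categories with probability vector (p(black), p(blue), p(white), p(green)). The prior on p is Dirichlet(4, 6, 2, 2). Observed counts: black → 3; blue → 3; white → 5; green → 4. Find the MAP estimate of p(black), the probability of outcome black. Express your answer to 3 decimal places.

MAP estimate of p(black) = 0.240

The posterior is Dirichlet(αᵢ + nᵢ) = Dirichlet(7, 9, 7, 6).
For a Dirichlet(a₁,…,a_K) with all aᵢ > 1, the mode has j-th component (aⱼ − 1)/(Σaᵢ − K).
Here Σaᵢ = 29 and K = 4, so p(black) = (7 − 1)/(29 − 4) = 6/25 ≈ 0.240.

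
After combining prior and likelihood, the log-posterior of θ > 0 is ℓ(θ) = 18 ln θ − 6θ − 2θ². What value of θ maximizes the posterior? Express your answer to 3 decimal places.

θ̂_MAP = 1.500

ℓ'(θ) = 18/θ − 6 − 4θ. Setting this to zero and multiplying by θ: 4θ² + 6θ − 18 = 0.
θ = (−6 + √(6² + 4·4·18)) / (2·4) = (−6 + √324) / 8 = (−6 + 18)/8 = 3/2.
ℓ''(θ) = −18/θ² − 4 < 0, confirming a maximum.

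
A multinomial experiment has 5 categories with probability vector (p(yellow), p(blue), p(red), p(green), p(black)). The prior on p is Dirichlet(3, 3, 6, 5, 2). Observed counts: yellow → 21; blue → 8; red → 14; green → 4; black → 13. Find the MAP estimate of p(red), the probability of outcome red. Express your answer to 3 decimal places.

The posterior is Dirichlet(αᵢ + nᵢ) = Dirichlet(24, 11, 20, 9, 15).
For a Dirichlet(a₁,…,a_K) with all aᵢ > 1, the mode has j-th component (aⱼ − 1)/(Σaᵢ − K).
Here Σaᵢ = 79 and K = 5, so p(red) = (20 − 1)/(79 − 5) = 19/74 ≈ 0.257.

MAP estimate of p(red) = 0.257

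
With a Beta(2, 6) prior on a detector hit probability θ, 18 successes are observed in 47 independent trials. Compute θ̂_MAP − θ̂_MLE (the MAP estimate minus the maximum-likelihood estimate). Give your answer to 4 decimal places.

MAP − MLE = -0.0245

Posterior is Beta(20, 35); MAP = (20−1)/(55−2) = 19/53 ≈ 0.35849.
MLE ignores the prior: θ̂_MLE = k/n = 18/47 ≈ 0.38298.
Difference = 19/53 − 18/47 = -61/2491 ≈ -0.0245.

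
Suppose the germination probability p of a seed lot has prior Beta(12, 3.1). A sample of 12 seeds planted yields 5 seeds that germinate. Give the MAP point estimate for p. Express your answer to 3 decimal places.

p̂_MAP = 0.637

Prior: Beta(12, 3.1).
Data: 5 successes in 12 trials. The binomial likelihood contributes p^5(1−p)^7, so the posterior is Beta(12+5, 3.1+7) = Beta(17, 10.1).
For Beta(a, b) with a, b > 1 the mode is (a−1)/(a+b−2) = 16/25.1 ≈ 0.637.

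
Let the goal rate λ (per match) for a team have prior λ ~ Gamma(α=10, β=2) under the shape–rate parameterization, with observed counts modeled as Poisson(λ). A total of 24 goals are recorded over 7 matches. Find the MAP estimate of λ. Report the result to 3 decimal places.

λ̂_MAP = 3.667

Σxᵢ = 24, n = 7.
Posterior ∝ λ^9e^(−2λ) · λ^24e^(−7λ) = λ^33e^(−9λ), i.e. Gamma(shape=34, rate=9).
The mode of a Gamma(a, b) with a ≥ 1 (shape–rate) is (a−1)/b = 33/9 ≈ 3.667.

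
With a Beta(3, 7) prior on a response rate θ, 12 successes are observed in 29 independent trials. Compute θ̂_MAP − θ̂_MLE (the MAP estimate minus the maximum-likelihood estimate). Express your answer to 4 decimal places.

MAP − MLE = -0.0354

Posterior is Beta(15, 24); MAP = (15−1)/(39−2) = 14/37 ≈ 0.37838.
MLE ignores the prior: θ̂_MLE = k/n = 12/29 ≈ 0.41379.
Difference = 14/37 − 12/29 = -38/1073 ≈ -0.0354.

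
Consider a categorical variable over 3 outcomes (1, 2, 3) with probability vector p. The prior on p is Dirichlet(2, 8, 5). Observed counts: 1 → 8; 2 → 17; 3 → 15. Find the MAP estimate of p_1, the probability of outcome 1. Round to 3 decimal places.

The posterior is Dirichlet(αᵢ + nᵢ) = Dirichlet(10, 25, 20).
For a Dirichlet(a₁,…,a_K) with all aᵢ > 1, the mode has j-th component (aⱼ − 1)/(Σaᵢ − K).
Here Σaᵢ = 55 and K = 3, so p_1 = (10 − 1)/(55 − 3) = 9/52 ≈ 0.173.

MAP estimate: 0.173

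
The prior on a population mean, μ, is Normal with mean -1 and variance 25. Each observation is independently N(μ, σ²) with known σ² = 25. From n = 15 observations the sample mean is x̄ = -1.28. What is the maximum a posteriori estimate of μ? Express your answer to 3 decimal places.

μ̂_MAP = -1.263

n = 15, x̄ = -1.28.
For a Normal prior and Normal likelihood with known variance, the posterior is Normal; its mode equals its mean, the precision-weighted average.
Prior precision 1/σ₀² = 1/25 = 0.04; data precision n/σ² = 15/25 = 0.6.
μ̂ = (0.04·(-1) + 0.6·(-1.28)) / (0.04 + 0.6) = (-0.808)/0.64 = -1.2625 ≈ -1.263.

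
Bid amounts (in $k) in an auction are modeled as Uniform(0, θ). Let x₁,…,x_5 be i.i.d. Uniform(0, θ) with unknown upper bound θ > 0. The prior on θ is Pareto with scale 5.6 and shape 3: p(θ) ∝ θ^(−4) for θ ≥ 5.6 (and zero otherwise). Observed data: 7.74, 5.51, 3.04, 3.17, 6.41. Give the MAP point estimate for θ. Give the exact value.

θ̂_MAP = 7.74

The Uniform(0, θ) likelihood is θ^(−n) for θ ≥ max(xᵢ), zero otherwise. Here max(xᵢ) = 7.74.
Posterior ∝ θ^(−4) · θ^(−5) = θ^(−9) on θ ≥ max(5.6, 7.74) = 7.74.
This density is strictly decreasing in θ, so the posterior mode lies at the lower boundary of the support.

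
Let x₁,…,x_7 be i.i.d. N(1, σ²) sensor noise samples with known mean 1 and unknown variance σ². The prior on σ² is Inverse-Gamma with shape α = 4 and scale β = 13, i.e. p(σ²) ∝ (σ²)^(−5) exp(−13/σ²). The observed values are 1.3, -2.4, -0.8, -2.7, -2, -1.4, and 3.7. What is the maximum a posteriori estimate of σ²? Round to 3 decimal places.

σ̂²_MAP = 4.508

Sum of squared deviations about the known mean: SS = (1.3−1)² + (-2.4−1)² + (-0.8−1)² + (-2.7−1)² + (-2−1)² + (-1.4−1)² + (3.7−1)² = 50.63.
The Normal likelihood contributes (σ²)^(−n/2) exp(−SS/(2σ²)), so the posterior is Inverse-Gamma(α + n/2, β + SS/2) = Inverse-Gamma(7.5, 38.315).
The mode of Inverse-Gamma(a, b) is b/(a+1) = 38.315/8.5 ≈ 4.508.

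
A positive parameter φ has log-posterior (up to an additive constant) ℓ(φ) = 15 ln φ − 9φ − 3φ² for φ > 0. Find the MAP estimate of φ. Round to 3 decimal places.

φ̂_MAP = 1.000

ℓ'(φ) = 15/φ − 9 − 6φ. Setting this to zero and multiplying by φ: 6φ² + 9φ − 15 = 0.
φ = (−9 + √(9² + 4·6·15)) / (2·6) = (−9 + √441) / 12 = (−9 + 21)/12 = 1.
ℓ''(φ) = −15/φ² − 6 < 0, confirming a maximum.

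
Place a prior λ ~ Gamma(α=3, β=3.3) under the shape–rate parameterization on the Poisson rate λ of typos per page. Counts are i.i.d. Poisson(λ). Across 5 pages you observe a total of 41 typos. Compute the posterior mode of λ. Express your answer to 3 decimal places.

λ̂_MAP = 5.181

Σxᵢ = 41, n = 5.
Posterior ∝ λ^2e^(−3.3λ) · λ^41e^(−5λ) = λ^43e^(−8.3λ), i.e. Gamma(shape=44, rate=8.3).
The mode of a Gamma(a, b) with a ≥ 1 (shape–rate) is (a−1)/b = 43/8.3 ≈ 5.181.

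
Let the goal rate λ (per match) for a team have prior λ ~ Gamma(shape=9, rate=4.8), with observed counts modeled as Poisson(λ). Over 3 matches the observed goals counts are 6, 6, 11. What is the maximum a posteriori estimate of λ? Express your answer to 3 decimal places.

λ̂_MAP = 3.974

Σxᵢ = 6+6+11 = 23, with n = 3.
Posterior ∝ λ^8e^(−4.8λ) · λ^23e^(−3λ) = λ^31e^(−7.8λ), i.e. Gamma(shape=32, rate=7.8).
The mode of a Gamma(a, b) with a ≥ 1 (shape–rate) is (a−1)/b = 31/7.8 ≈ 3.974.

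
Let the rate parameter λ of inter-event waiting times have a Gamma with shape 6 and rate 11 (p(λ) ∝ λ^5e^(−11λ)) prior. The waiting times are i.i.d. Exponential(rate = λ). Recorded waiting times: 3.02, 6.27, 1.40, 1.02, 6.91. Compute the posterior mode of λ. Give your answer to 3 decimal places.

λ̂_MAP = 0.338

The Exponential(rate=λ) likelihood is ∝ λ^n e^(−λΣtᵢ). Here n = 5 and Σtᵢ = 3.02 + 6.27 + 1.40 + 1.02 + 6.91 = 18.62.
Posterior ∝ λ^5e^(−11λ) · λ^5e^(−18.62λ) = λ^10e^(−29.62λ), i.e. Gamma(11, 29.62).
Mode = (a−1)/b = 10/29.62 ≈ 0.338.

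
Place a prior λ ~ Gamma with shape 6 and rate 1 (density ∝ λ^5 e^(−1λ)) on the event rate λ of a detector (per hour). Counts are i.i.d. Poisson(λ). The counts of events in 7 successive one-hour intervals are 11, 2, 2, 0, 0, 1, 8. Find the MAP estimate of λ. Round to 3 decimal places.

λ̂_MAP = 3.625

Σxᵢ = 11+2+2+0+0+1+8 = 24, with n = 7.
Posterior ∝ λ^5e^(−1λ) · λ^24e^(−7λ) = λ^29e^(−8λ), i.e. Gamma(shape=30, rate=8).
The mode of a Gamma(a, b) with a ≥ 1 (shape–rate) is (a−1)/b = 29/8 ≈ 3.625.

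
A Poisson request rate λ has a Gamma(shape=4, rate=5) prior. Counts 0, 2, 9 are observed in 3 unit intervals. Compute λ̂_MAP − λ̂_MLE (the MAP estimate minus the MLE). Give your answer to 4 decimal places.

Σxᵢ = 11. Posterior is Gamma(15, 8); MAP = (15−1)/8 = 14/8 ≈ 1.75000.
MLE = x̄ = 11/3 ≈ 3.66667.
Difference = 14/8 − 11/3 = -23/12 ≈ -1.9167.

MAP − MLE = -1.9167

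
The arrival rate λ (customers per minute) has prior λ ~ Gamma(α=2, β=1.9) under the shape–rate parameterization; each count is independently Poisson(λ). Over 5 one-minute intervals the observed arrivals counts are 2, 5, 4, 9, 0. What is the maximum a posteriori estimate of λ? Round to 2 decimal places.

λ̂_MAP = 3.04

Σxᵢ = 2+5+4+9+0 = 20, with n = 5.
Posterior ∝ λe^(−1.9λ) · λ^20e^(−5λ) = λ^21e^(−6.9λ), i.e. Gamma(shape=22, rate=6.9).
The mode of a Gamma(a, b) with a ≥ 1 (shape–rate) is (a−1)/b = 21/6.9 ≈ 3.04.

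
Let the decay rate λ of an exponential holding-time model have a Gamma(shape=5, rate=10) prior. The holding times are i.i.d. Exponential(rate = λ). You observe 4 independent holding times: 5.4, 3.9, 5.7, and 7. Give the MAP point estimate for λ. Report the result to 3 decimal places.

λ̂_MAP = 0.250

The Exponential(rate=λ) likelihood is ∝ λ^n e^(−λΣtᵢ). Here n = 4 and Σtᵢ = 5.4 + 3.9 + 5.7 + 7 = 22.
Posterior ∝ λ^4e^(−10λ) · λ^4e^(−22λ) = λ^8e^(−32λ), i.e. Gamma(9, 32).
Mode = (a−1)/b = 8/32 ≈ 0.250.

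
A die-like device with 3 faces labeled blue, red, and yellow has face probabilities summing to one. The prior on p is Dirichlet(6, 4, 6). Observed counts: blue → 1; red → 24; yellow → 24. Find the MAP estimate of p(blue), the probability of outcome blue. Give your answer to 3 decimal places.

The posterior is Dirichlet(αᵢ + nᵢ) = Dirichlet(7, 28, 30).
For a Dirichlet(a₁,…,a_K) with all aᵢ > 1, the mode has j-th component (aⱼ − 1)/(Σaᵢ − K).
Here Σaᵢ = 65 and K = 3, so p(blue) = (7 − 1)/(65 − 3) = 6/62 ≈ 0.097.

MAP estimate of p(blue) = 0.097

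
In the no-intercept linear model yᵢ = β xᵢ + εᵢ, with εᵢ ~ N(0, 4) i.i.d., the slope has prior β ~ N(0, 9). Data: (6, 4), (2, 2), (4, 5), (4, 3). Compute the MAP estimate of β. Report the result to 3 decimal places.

log p(β | y) = −Σ(yᵢ − βxᵢ)²/(2·4) − β²/(2·9) + const.
Setting the derivative to zero: Σxᵢ(yᵢ − βxᵢ)/4 − β/9 = 0, so β = Σxᵢyᵢ / (Σxᵢ² + σ²/τ²).
Σxᵢyᵢ = 6·4 + 2·2 + 4·5 + 4·3 = 60; Σxᵢ² = 72; σ²/τ² = 4/9.
β̂_MAP = 60 / (72 + 4/9) = 60/(652/9) = 135/163 ≈ 0.828.

β̂_MAP = 0.828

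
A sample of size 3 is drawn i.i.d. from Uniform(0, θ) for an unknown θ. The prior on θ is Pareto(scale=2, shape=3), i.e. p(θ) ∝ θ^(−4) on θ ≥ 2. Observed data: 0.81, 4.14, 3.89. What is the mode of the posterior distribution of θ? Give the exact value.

The Uniform(0, θ) likelihood is θ^(−n) for θ ≥ max(xᵢ), zero otherwise. Here max(xᵢ) = 4.14.
Posterior ∝ θ^(−4) · θ^(−3) = θ^(−7) on θ ≥ max(2, 4.14) = 4.14.
This density is strictly decreasing in θ, so the posterior mode lies at the lower boundary of the support.

θ̂_MAP = 4.14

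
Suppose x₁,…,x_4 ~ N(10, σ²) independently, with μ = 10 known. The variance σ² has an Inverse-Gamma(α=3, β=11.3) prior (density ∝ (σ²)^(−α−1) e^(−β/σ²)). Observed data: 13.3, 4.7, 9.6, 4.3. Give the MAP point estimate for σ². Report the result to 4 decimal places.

σ̂²_MAP = 7.8525

Sum of squared deviations about the known mean: SS = (13.3−10)² + (4.7−10)² + (9.6−10)² + (4.3−10)² = 71.63.
The Normal likelihood contributes (σ²)^(−n/2) exp(−SS/(2σ²)), so the posterior is Inverse-Gamma(α + n/2, β + SS/2) = Inverse-Gamma(5, 47.115).
The mode of Inverse-Gamma(a, b) is b/(a+1) = 47.115/6 ≈ 7.8525.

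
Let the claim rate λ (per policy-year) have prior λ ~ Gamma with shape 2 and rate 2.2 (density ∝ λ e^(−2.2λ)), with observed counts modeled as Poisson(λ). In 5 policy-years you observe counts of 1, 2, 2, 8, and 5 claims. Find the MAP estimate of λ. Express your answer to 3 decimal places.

λ̂_MAP = 2.639

Σxᵢ = 1+2+2+8+5 = 18, with n = 5.
Posterior ∝ λe^(−2.2λ) · λ^18e^(−5λ) = λ^19e^(−7.2λ), i.e. Gamma(shape=20, rate=7.2).
The mode of a Gamma(a, b) with a ≥ 1 (shape–rate) is (a−1)/b = 19/7.2 ≈ 2.639.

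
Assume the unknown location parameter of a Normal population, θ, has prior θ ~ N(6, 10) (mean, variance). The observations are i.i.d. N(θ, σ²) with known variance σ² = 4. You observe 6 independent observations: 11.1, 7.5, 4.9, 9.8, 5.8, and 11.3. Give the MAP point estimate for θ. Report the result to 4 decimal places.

θ̂_MAP = 8.2500

n = 6; x̄ = (11.1 + 7.5 + 4.9 + 9.8 + 5.8 + 11.3)/6 = 50.4/6 = 8.4.
For a Normal prior and Normal likelihood with known variance, the posterior is Normal; its mode equals its mean, the precision-weighted average.
Prior precision 1/σ₀² = 1/10 = 0.1; data precision n/σ² = 6/4 = 1.5.
θ̂ = (0.1·6 + 1.5·8.4) / (0.1 + 1.5) = 13.2/1.6 = 8.2500.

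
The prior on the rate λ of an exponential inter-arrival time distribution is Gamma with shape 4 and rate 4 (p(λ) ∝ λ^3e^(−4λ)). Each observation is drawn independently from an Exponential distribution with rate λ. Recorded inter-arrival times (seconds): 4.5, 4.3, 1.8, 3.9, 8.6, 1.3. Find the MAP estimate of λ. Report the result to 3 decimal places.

The Exponential(rate=λ) likelihood is ∝ λ^n e^(−λΣtᵢ). Here n = 6 and Σtᵢ = 4.5 + 4.3 + 1.8 + 3.9 + 8.6 + 1.3 = 24.4.
Posterior ∝ λ^3e^(−4λ) · λ^6e^(−24.4λ) = λ^9e^(−28.4λ), i.e. Gamma(10, 28.4).
Mode = (a−1)/b = 9/28.4 ≈ 0.317.

λ̂_MAP = 0.317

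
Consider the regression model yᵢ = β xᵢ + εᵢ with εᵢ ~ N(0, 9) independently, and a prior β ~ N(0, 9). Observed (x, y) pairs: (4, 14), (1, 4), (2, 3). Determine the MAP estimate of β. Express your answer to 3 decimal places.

log p(β | y) = −Σ(yᵢ − βxᵢ)²/(2·9) − β²/(2·9) + const.
Setting the derivative to zero: Σxᵢ(yᵢ − βxᵢ)/9 − β/9 = 0, so β = Σxᵢyᵢ / (Σxᵢ² + σ²/τ²).
Σxᵢyᵢ = 4·14 + 1·4 + 2·3 = 66; Σxᵢ² = 21; σ²/τ² = 1.
β̂_MAP = 66 / (21 + 1) = 66/22 ≈ 3.000.

β̂_MAP = 3.000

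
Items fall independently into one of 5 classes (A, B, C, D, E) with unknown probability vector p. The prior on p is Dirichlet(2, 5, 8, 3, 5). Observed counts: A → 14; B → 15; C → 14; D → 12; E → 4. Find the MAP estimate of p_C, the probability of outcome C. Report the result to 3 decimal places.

MAP estimate of p_C = 0.273

The posterior is Dirichlet(αᵢ + nᵢ) = Dirichlet(16, 20, 22, 15, 9).
For a Dirichlet(a₁,…,a_K) with all aᵢ > 1, the mode has j-th component (aⱼ − 1)/(Σaᵢ − K).
Here Σaᵢ = 82 and K = 5, so p_C = (22 − 1)/(82 − 5) = 21/77 ≈ 0.273.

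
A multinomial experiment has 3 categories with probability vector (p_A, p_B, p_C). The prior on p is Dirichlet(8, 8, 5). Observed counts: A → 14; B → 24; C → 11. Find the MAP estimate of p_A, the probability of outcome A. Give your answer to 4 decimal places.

The posterior is Dirichlet(αᵢ + nᵢ) = Dirichlet(22, 32, 16).
For a Dirichlet(a₁,…,a_K) with all aᵢ > 1, the mode has j-th component (aⱼ − 1)/(Σaᵢ − K).
Here Σaᵢ = 70 and K = 3, so p_A = (22 − 1)/(70 − 3) = 21/67 ≈ 0.3134.

MAP estimate of p_A = 0.3134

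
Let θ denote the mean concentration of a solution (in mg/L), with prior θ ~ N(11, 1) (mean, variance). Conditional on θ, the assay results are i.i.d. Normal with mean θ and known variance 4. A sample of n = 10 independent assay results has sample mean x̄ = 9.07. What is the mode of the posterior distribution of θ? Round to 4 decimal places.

n = 10, x̄ = 9.07.
For a Normal prior and Normal likelihood with known variance, the posterior is Normal; its mode equals its mean, the precision-weighted average.
Prior precision 1/σ₀² = 1/1 = 1; data precision n/σ² = 10/4 = 2.5.
θ̂ = (1·11 + 2.5·9.07) / (1 + 2.5) = 33.675/3.5 = 1347/140 ≈ 9.6214.

θ̂_MAP = 9.6214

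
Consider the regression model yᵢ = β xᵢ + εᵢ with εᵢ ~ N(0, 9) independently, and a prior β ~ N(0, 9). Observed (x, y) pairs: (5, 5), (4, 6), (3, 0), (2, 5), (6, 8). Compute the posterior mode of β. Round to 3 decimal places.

log p(β | y) = −Σ(yᵢ − βxᵢ)²/(2·9) − β²/(2·9) + const.
Setting the derivative to zero: Σxᵢ(yᵢ − βxᵢ)/9 − β/9 = 0, so β = Σxᵢyᵢ / (Σxᵢ² + σ²/τ²).
Σxᵢyᵢ = 5·5 + 4·6 + 3·0 + 2·5 + 6·8 = 107; Σxᵢ² = 90; σ²/τ² = 1.
β̂_MAP = 107 / (90 + 1) = 107/91 ≈ 1.176.

β̂_MAP = 1.176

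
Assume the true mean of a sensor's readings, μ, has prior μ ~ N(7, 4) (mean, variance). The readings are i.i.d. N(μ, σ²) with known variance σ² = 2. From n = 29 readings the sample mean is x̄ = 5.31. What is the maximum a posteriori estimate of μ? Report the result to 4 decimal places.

μ̂_MAP = 5.3386

n = 29, x̄ = 5.31.
For a Normal prior and Normal likelihood with known variance, the posterior is Normal; its mode equals its mean, the precision-weighted average.
Prior precision 1/σ₀² = 1/4 = 0.25; data precision n/σ² = 29/2 = 14.5.
μ̂ = (0.25·7 + 14.5·5.31) / (0.25 + 14.5) = 78.745/14.75 = 15749/2950 ≈ 5.3386.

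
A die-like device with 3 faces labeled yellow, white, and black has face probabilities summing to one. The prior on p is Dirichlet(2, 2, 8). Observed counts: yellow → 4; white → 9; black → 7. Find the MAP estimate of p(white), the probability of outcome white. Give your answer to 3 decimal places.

The posterior is Dirichlet(αᵢ + nᵢ) = Dirichlet(6, 11, 15).
For a Dirichlet(a₁,…,a_K) with all aᵢ > 1, the mode has j-th component (aⱼ − 1)/(Σaᵢ − K).
Here Σaᵢ = 32 and K = 3, so p(white) = (11 − 1)/(32 − 3) = 10/29 ≈ 0.345.

MAP estimate of p(white) = 0.345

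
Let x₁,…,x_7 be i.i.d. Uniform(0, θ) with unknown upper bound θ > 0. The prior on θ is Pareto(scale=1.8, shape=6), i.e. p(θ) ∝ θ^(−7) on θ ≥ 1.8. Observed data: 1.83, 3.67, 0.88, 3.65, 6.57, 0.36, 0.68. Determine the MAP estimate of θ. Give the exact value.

θ̂_MAP = 6.57

The Uniform(0, θ) likelihood is θ^(−n) for θ ≥ max(xᵢ), zero otherwise. Here max(xᵢ) = 6.57.
Posterior ∝ θ^(−7) · θ^(−7) = θ^(−14) on θ ≥ max(1.8, 6.57) = 6.57.
This density is strictly decreasing in θ, so the posterior mode lies at the lower boundary of the support.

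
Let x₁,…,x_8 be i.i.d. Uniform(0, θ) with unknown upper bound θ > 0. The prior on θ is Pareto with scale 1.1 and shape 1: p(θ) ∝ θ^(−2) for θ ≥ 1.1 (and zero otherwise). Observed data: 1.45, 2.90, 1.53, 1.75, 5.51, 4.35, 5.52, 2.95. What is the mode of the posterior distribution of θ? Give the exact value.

The Uniform(0, θ) likelihood is θ^(−n) for θ ≥ max(xᵢ), zero otherwise. Here max(xᵢ) = 5.52.
Posterior ∝ θ^(−2) · θ^(−8) = θ^(−10) on θ ≥ max(1.1, 5.52) = 5.52.
This density is strictly decreasing in θ, so the posterior mode lies at the lower boundary of the support.

θ̂_MAP = 5.52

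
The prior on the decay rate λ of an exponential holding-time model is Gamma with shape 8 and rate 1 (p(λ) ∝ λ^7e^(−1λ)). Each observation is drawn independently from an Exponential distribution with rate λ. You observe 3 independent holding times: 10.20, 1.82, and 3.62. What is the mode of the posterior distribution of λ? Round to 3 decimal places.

λ̂_MAP = 0.601

The Exponential(rate=λ) likelihood is ∝ λ^n e^(−λΣtᵢ). Here n = 3 and Σtᵢ = 10.20 + 1.82 + 3.62 = 15.64.
Posterior ∝ λ^7e^(−1λ) · λ^3e^(−15.64λ) = λ^10e^(−16.64λ), i.e. Gamma(11, 16.64).
Mode = (a−1)/b = 10/16.64 ≈ 0.601.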